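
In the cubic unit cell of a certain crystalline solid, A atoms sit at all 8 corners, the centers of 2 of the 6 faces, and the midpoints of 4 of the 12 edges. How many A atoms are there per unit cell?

3

Corner atoms are shared by 8 cells (1/8 each), face atoms by 2 (1/2 each), edge atoms by 4 (1/4 each).
Net atoms = 8 × 1/8 + 2 × 1/2 + 4 × 1/4 = 1 + 1 + 1 = 3.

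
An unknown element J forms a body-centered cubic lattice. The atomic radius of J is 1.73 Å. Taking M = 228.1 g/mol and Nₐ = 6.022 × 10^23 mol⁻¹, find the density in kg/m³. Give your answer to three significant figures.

In a BCC lattice, atoms touch along the body diagonal, so √3·a = 4r, giving a = 3.995 Å = 3.995 × 10^-8 cm.
With Z = 2, ρ = Z·M/(N_A·a³) = 2 × 228.1 / (6.022 × 10²³ × 6.377 × 10^-23) = 11.88 g/cm³ = 11900 kg/m³.

11900 kg/m³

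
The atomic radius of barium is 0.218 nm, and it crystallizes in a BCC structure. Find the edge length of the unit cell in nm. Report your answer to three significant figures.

0.503 nm

In a BCC lattice, atoms touch along the body diagonal, so √3·a = 4r.
a = 4r/√3 = 4 × 0.218 / 1.7321 = 0.503 nm.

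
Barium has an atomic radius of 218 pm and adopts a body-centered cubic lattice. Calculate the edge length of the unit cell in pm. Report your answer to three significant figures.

In a BCC lattice, atoms touch along the body diagonal, so √3·a = 4r.
a = 4r/√3 = 4 × 218 / 1.7321 = 503 pm.

503 pm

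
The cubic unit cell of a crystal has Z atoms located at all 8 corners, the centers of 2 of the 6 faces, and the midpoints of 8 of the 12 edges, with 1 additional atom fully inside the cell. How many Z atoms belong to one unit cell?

5

Corner atoms are shared by 8 cells (1/8 each), face atoms by 2 (1/2 each), edge atoms by 4 (1/4 each), interior atoms are unshared.
Net atoms = 8 × 1/8 + 2 × 1/2 + 8 × 1/4 + 1 = 1 + 1 + 2 + 1 = 5.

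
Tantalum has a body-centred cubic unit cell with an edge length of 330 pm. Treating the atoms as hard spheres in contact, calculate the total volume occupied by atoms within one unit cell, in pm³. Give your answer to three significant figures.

In a BCC lattice atoms touch along the body diagonal, so √3·a = 4r, so r = 0.4330a = 142.9 pm.
V_atoms = Z × (4/3)πr³ = 2 × (4/3)π × (142.9)³ = 2.44 × 10^7 pm³.

2.44 × 10^7 pm³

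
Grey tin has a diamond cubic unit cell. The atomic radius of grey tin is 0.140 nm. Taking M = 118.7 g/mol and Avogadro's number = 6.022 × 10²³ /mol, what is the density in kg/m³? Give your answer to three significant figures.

In a diamond cubic lattice, nearest neighbors lie along the body diagonal with √3·a = 8r, giving a = 0.6466 nm = 6.466 × 10^-8 cm.
With Z = 8, ρ = Z·M/(N_A·a³) = 8 × 118.7 / (6.022 × 10²³ × 2.704 × 10^-22) = 5.832 g/cm³ = 5830 kg/m³.

5830 kg/m³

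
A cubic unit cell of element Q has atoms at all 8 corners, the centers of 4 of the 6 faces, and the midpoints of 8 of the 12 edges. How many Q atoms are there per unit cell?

Corner atoms are shared by 8 cells (1/8 each), face atoms by 2 (1/2 each), edge atoms by 4 (1/4 each).
Net atoms = 8 × 1/8 + 4 × 1/2 + 8 × 1/4 = 1 + 2 + 2 = 5.

5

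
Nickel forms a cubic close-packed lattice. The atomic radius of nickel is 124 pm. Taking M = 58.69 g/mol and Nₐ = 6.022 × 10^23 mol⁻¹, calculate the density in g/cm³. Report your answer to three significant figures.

In an FCC lattice, atoms touch along the face diagonal, so √2·a = 4r, giving a = 350.7 pm = 3.507 × 10^-8 cm.
With Z = 4, ρ = Z·M/(N_A·a³) = 4 × 58.69 / (6.022 × 10²³ × 4.314 × 10^-23) = 9.036 g/cm³.

9.04 g/cm³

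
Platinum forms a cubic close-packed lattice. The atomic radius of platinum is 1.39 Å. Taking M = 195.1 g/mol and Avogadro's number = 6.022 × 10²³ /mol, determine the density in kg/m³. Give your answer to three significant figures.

In an FCC lattice, atoms touch along the face diagonal, so √2·a = 4r, giving a = 3.932 Å = 3.932 × 10^-8 cm.
With Z = 4, ρ = Z·M/(N_A·a³) = 4 × 195.1 / (6.022 × 10²³ × 6.077 × 10^-23) = 21.33 g/cm³ = 21300 kg/m³.

21300 kg/m³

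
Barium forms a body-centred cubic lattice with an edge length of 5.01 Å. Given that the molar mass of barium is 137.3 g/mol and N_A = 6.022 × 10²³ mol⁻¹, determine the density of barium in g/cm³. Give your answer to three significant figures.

A BCC unit cell contains Z = 2 atoms.
Cell volume: a³ = (5.01 Å)³ = (5.010 × 10^-8 cm)³ = 1.258 × 10^-22 cm³.
ρ = Z·M/(N_A·a³) = 2 × 137.3 / (6.022 × 10²³ × 1.258 × 10^-22) = 3.626 g/cm³.

3.63 g/cm³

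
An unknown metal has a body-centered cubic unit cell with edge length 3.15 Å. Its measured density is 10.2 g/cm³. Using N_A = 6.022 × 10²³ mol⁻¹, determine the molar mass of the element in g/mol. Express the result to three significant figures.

A BCC cell has Z = 2 atoms; a = 3.150 × 10^-8 cm.
M = ρ·N_A·a³/Z = 10.2 × 6.022 × 10²³ × 3.126 × 10^-23 / 2 = 96.0 g/mol.

96.0 g/mol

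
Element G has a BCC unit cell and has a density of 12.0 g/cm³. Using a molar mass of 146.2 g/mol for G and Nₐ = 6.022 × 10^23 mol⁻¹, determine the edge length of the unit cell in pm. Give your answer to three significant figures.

343 pm

With Z = 2 atoms per BCC cell, a³ = Z·M/(N_A·ρ) = 2 × 146.2 / (6.022 × 10²³ × 12.00 g/cm³) = 4.046 × 10^-23 cm³.
a = (4.046 × 10^-23)^(1/3) = 3.433 × 10^-8 cm = 343 pm.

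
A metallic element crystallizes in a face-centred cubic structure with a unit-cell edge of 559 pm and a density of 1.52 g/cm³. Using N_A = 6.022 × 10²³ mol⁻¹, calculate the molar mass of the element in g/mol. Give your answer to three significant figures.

40.0 g/mol

An FCC cell has Z = 4 atoms; a = 5.590 × 10^-8 cm.
M = ρ·N_A·a³/Z = 1.52 × 6.022 × 10²³ × 1.747 × 10^-22 / 4 = 40.0 g/mol.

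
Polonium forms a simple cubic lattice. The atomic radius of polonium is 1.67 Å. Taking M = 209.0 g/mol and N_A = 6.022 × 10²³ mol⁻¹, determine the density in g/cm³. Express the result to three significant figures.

In a simple cubic lattice, atoms touch along the cell edge, so a = 2r, giving a = 3.340 Å = 3.340 × 10^-8 cm.
With Z = 1, ρ = Z·M/(N_A·a³) = 1 × 209.0 / (6.022 × 10²³ × 3.726 × 10^-23) = 9.315 g/cm³.

9.31 g/cm³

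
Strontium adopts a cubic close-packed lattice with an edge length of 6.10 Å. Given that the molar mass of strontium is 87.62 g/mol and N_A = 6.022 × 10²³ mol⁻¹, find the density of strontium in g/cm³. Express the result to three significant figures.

An FCC unit cell contains Z = 4 atoms.
Cell volume: a³ = (6.10 Å)³ = (6.100 × 10^-8 cm)³ = 2.270 × 10^-22 cm³.
ρ = Z·M/(N_A·a³) = 4 × 87.62 / (6.022 × 10²³ × 2.270 × 10^-22) = 2.564 g/cm³.

2.56 g/cm³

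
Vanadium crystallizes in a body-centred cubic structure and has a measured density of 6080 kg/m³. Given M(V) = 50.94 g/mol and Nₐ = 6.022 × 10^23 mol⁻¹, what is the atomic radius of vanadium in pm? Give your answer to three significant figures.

For a BCC cell (Z = 2), a³ = Z·M/(N_A·ρ) = 2 × 50.94 / (6.022 × 10²³ × 6.080) = 2.783 × 10^-23 cm³, so a = 3.030 × 10^-8 cm = 303.0 pm.
Atoms touch along the body diagonal, so √3·a = 4r, so r = 0.4330 × a = 131 pm.

131 pm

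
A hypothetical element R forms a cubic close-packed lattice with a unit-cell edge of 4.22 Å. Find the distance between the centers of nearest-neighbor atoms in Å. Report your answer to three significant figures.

In an FCC structure, atoms touch along the face diagonal, so √2·a = 4r; the nearest-neighbor distance equals 2r = 0.7071·a.
d = 0.7071 × 4.22 = 2.98 Å.

2.98 Å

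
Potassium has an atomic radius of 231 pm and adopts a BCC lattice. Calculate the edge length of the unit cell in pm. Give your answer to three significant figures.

In a BCC lattice, atoms touch along the body diagonal, so √3·a = 4r.
a = 4r/√3 = 4 × 231 / 1.7321 = 533 pm.

533 pm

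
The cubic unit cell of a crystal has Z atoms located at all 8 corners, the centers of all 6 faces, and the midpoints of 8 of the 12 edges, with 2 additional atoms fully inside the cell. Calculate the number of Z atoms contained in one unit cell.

Corner atoms are shared by 8 cells (1/8 each), face atoms by 2 (1/2 each), edge atoms by 4 (1/4 each), interior atoms are unshared.
Net atoms = 8 × 1/8 + 6 × 1/2 + 8 × 1/4 + 2 = 1 + 3 + 2 + 2 = 8.

8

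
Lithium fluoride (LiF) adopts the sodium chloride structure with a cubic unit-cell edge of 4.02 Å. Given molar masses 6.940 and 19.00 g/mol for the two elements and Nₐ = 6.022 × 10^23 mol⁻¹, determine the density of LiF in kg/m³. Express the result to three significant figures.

The sodium chloride structure contains Z = 4 formula units per cell; M(LiF) = 6.940 + 19.00 = 25.94 g/mol.
a³ = (4.020 × 10^-8 cm)³ = 6.496 × 10^-23 cm³.
ρ = 4 × 25.94 / (6.022 × 10²³ × 6.496 × 10^-23) = 2.652 g/cm³ = 2650 kg/m³.

2650 kg/m³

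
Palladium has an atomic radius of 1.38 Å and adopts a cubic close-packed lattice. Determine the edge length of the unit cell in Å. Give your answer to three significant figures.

In an FCC lattice, atoms touch along the face diagonal, so √2·a = 4r.
a = 4r/√2 = 4 × 1.38 / 1.4142 = 3.90 Å.

3.90 Å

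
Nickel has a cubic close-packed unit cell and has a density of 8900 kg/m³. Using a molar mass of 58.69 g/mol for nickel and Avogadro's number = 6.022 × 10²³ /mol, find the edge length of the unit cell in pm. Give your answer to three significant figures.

353 pm

With Z = 4 atoms per FCC cell, a³ = Z·M/(N_A·ρ) = 4 × 58.69 / (6.022 × 10²³ × 8.900 g/cm³) = 4.380 × 10^-23 cm³.
a = (4.380 × 10^-23)^(1/3) = 3.525 × 10^-8 cm = 353 pm.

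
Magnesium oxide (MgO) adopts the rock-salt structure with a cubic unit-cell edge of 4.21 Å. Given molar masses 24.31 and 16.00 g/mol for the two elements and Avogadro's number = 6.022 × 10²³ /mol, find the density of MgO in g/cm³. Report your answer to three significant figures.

3.59 g/cm³

The rock-salt structure contains Z = 4 formula units per cell; M(MgO) = 24.31 + 16.00 = 40.31 g/mol.
a³ = (4.210 × 10^-8 cm)³ = 7.462 × 10^-23 cm³.
ρ = 4 × 40.31 / (6.022 × 10²³ × 7.462 × 10^-23) = 3.588 g/cm³.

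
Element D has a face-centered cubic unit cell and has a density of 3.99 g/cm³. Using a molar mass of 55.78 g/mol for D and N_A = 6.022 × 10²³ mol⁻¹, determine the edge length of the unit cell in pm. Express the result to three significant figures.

With Z = 4 atoms per FCC cell, a³ = Z·M/(N_A·ρ) = 4 × 55.78 / (6.022 × 10²³ × 3.990 g/cm³) = 9.286 × 10^-23 cm³.
a = (9.286 × 10^-23)^(1/3) = 4.528 × 10^-8 cm = 453 pm.

453 pm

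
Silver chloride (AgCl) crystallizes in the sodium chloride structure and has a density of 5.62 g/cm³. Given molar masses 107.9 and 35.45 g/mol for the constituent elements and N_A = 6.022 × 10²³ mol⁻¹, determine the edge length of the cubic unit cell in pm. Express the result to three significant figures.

M(AgCl) = 143.35 g/mol; Z = 4 formula units per cell.
a³ = Z·M/(N_A·ρ) = 4 × 143.35 / (6.022 × 10²³ × 5.62) = 1.694 × 10^-22 cm³, so a = 5.533 × 10^-8 cm = 553 pm.

553 pm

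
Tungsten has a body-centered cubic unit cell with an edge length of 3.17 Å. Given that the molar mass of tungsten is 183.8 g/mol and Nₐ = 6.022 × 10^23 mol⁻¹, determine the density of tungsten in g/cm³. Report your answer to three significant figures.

19.2 g/cm³

A BCC unit cell contains Z = 2 atoms.
Cell volume: a³ = (3.17 Å)³ = (3.170 × 10^-8 cm)³ = 3.186 × 10^-23 cm³.
ρ = Z·M/(N_A·a³) = 2 × 183.8 / (6.022 × 10²³ × 3.186 × 10^-23) = 19.16 g/cm³.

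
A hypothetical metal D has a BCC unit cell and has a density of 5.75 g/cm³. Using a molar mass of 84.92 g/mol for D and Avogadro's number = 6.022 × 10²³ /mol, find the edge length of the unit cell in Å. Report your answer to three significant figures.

With Z = 2 atoms per BCC cell, a³ = Z·M/(N_A·ρ) = 2 × 84.92 / (6.022 × 10²³ × 5.750 g/cm³) = 4.905 × 10^-23 cm³.
a = (4.905 × 10^-23)^(1/3) = 3.661 × 10^-8 cm = 3.66 Å.

3.66 Å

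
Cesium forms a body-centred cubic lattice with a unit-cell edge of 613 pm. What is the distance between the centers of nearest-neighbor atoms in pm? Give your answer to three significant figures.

531 pm

In a BCC structure, atoms touch along the body diagonal, so √3·a = 4r; the nearest-neighbor distance equals 2r = 0.8660·a.
d = 0.8660 × 613 = 531 pm.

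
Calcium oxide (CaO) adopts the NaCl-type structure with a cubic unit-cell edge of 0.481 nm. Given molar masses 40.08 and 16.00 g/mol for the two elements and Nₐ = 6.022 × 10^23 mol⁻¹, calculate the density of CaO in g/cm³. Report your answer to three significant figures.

The NaCl-type structure contains Z = 4 formula units per cell; M(CaO) = 40.08 + 16.00 = 56.08 g/mol.
a³ = (4.810 × 10^-8 cm)³ = 1.113 × 10^-22 cm³.
ρ = 4 × 56.08 / (6.022 × 10²³ × 1.113 × 10^-22) = 3.347 g/cm³.

3.35 g/cm³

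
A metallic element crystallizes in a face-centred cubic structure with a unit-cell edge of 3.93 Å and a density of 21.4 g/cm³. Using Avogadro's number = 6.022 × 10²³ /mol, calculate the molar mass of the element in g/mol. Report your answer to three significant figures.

196 g/mol

An FCC cell has Z = 4 atoms; a = 3.930 × 10^-8 cm.
M = ρ·N_A·a³/Z = 21.4 × 6.022 × 10²³ × 6.070 × 10^-23 / 4 = 196 g/mol.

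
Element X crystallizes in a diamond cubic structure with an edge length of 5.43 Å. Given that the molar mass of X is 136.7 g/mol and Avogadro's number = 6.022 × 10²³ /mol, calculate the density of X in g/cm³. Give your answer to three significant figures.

11.3 g/cm³

A diamond cubic unit cell contains Z = 8 atoms.
Cell volume: a³ = (5.43 Å)³ = (5.430 × 10^-8 cm)³ = 1.601 × 10^-22 cm³.
ρ = Z·M/(N_A·a³) = 8 × 136.7 / (6.022 × 10²³ × 1.601 × 10^-22) = 11.34 g/cm³.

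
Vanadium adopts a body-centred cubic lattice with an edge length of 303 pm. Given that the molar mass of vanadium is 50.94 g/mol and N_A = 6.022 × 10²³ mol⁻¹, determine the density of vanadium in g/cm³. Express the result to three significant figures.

6.08 g/cm³

A BCC unit cell contains Z = 2 atoms.
Cell volume: a³ = (303 pm)³ = (3.030 × 10^-8 cm)³ = 2.782 × 10^-23 cm³.
ρ = Z·M/(N_A·a³) = 2 × 50.94 / (6.022 × 10²³ × 2.782 × 10^-23) = 6.082 g/cm³.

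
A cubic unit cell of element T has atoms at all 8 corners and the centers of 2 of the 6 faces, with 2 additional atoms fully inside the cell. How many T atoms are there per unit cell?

Corner atoms are shared by 8 cells (1/8 each), face atoms by 2 (1/2 each), interior atoms are unshared.
Net atoms = 8 × 1/8 + 2 × 1/2 + 2 = 1 + 1 + 2 = 4.

4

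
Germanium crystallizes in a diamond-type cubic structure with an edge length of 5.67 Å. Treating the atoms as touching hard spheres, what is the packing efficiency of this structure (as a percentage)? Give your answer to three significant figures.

34.0%

In a diamond cubic lattice nearest neighbors lie along the body diagonal with √3·a = 8r, so r = 0.2165a = 1.228 Å.
Packing fraction = Z·(4/3)πr³ / a³ = 8 × (4/3)π × (1.228)³ / (5.67)³ = 0.3401 = 34.0%.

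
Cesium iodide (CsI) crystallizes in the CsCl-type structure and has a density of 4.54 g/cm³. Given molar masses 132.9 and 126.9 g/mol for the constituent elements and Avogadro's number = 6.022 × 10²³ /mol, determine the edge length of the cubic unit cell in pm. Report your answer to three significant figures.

M(CsI) = 259.8 g/mol; Z = 1 formula unit per cell.
a³ = Z·M/(N_A·ρ) = 1 × 259.8 / (6.022 × 10²³ × 4.54) = 9.503 × 10^-23 cm³, so a = 4.563 × 10^-8 cm = 456 pm.

456 pm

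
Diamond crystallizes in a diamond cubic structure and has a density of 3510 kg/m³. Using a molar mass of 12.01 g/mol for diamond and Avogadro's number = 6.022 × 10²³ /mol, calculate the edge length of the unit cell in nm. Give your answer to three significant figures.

With Z = 8 atoms per diamond cubic cell, a³ = Z·M/(N_A·ρ) = 8 × 12.01 / (6.022 × 10²³ × 3.510 g/cm³) = 4.546 × 10^-23 cm³.
a = (4.546 × 10^-23)^(1/3) = 3.569 × 10^-8 cm = 0.357 nm.

0.357 nm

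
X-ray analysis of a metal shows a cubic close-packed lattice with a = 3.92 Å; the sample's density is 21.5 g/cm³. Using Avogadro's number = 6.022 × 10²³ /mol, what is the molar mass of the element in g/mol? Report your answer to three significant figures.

195 g/mol

An FCC cell has Z = 4 atoms; a = 3.920 × 10^-8 cm.
M = ρ·N_A·a³/Z = 21.5 × 6.022 × 10²³ × 6.024 × 10^-23 / 4 = 195 g/mol.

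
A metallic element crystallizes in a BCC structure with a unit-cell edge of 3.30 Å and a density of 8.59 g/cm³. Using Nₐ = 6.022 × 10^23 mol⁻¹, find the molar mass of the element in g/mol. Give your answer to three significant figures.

92.9 g/mol

A BCC cell has Z = 2 atoms; a = 3.300 × 10^-8 cm.
M = ρ·N_A·a³/Z = 8.59 × 6.022 × 10²³ × 3.594 × 10^-23 / 2 = 92.9 g/mol.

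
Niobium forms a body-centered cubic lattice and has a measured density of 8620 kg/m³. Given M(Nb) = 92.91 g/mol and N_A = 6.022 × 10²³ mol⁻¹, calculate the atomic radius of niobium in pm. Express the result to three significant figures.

143 pm

For a BCC cell (Z = 2), a³ = Z·M/(N_A·ρ) = 2 × 92.91 / (6.022 × 10²³ × 8.620) = 3.580 × 10^-23 cm³, so a = 3.296 × 10^-8 cm = 329.6 pm.
Atoms touch along the body diagonal, so √3·a = 4r, so r = 0.4330 × a = 143 pm.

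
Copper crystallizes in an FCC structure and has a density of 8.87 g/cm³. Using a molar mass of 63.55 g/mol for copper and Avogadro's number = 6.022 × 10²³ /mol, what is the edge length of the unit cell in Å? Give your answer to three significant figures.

3.62 Å

With Z = 4 atoms per FCC cell, a³ = Z·M/(N_A·ρ) = 4 × 63.55 / (6.022 × 10²³ × 8.870 g/cm³) = 4.759 × 10^-23 cm³.
a = (4.759 × 10^-23)^(1/3) = 3.624 × 10^-8 cm = 3.62 Å.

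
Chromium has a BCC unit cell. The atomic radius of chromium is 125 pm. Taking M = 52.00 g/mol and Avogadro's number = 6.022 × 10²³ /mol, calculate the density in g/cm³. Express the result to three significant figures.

In a BCC lattice, atoms touch along the body diagonal, so √3·a = 4r, giving a = 288.7 pm = 2.887 × 10^-8 cm.
With Z = 2, ρ = Z·M/(N_A·a³) = 2 × 52.00 / (6.022 × 10²³ × 2.406 × 10^-23) = 7.179 g/cm³.

7.18 g/cm³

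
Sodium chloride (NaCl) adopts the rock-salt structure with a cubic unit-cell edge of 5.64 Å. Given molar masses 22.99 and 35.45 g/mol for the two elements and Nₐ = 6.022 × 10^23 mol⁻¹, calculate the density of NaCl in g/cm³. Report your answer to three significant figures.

The rock-salt structure contains Z = 4 formula units per cell; M(NaCl) = 22.99 + 35.45 = 58.44 g/mol.
a³ = (5.640 × 10^-8 cm)³ = 1.794 × 10^-22 cm³.
ρ = 4 × 58.44 / (6.022 × 10²³ × 1.794 × 10^-22) = 2.164 g/cm³.

2.16 g/cm³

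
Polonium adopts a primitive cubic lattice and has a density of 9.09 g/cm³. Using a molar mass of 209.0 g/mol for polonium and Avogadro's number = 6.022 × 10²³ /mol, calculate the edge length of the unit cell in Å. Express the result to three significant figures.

With Z = 1 atom per simple cubic cell, a³ = Z·M/(N_A·ρ) = 1 × 209.0 / (6.022 × 10²³ × 9.090 g/cm³) = 3.818 × 10^-23 cm³.
a = (3.818 × 10^-23)^(1/3) = 3.367 × 10^-8 cm = 3.37 Å.

3.37 Å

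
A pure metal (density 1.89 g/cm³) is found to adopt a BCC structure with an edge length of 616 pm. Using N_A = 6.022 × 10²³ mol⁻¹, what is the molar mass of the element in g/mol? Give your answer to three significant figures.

133 g/mol

A BCC cell has Z = 2 atoms; a = 6.160 × 10^-8 cm.
M = ρ·N_A·a³/Z = 1.89 × 6.022 × 10²³ × 2.337 × 10^-22 / 2 = 133 g/mol.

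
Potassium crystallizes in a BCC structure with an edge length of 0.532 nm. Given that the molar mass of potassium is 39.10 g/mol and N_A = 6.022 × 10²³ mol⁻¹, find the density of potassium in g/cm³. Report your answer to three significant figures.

A BCC unit cell contains Z = 2 atoms.
Cell volume: a³ = (0.532 nm)³ = (5.320 × 10^-8 cm)³ = 1.506 × 10^-22 cm³.
ρ = Z·M/(N_A·a³) = 2 × 39.10 / (6.022 × 10²³ × 1.506 × 10^-22) = 0.8624 g/cm³.

0.862 g/cm³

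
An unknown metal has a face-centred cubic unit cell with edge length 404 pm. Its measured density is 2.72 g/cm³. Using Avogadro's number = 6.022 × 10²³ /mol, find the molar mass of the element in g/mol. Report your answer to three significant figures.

27.0 g/mol

An FCC cell has Z = 4 atoms; a = 4.040 × 10^-8 cm.
M = ρ·N_A·a³/Z = 2.72 × 6.022 × 10²³ × 6.594 × 10^-23 / 4 = 27.0 g/mol.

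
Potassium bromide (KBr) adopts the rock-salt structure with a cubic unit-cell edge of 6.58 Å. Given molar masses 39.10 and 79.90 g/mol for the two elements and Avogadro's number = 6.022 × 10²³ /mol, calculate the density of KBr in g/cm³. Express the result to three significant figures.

The rock-salt structure contains Z = 4 formula units per cell; M(KBr) = 39.10 + 79.90 = 119.0 g/mol.
a³ = (6.580 × 10^-8 cm)³ = 2.849 × 10^-22 cm³.
ρ = 4 × 119.0 / (6.022 × 10²³ × 2.849 × 10^-22) = 2.775 g/cm³.

2.77 g/cm³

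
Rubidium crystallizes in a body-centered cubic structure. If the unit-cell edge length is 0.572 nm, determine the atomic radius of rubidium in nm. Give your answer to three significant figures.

In a BCC lattice, atoms touch along the body diagonal, so √3·a = 4r.
r = √3·a/4 = 1.7321 × 0.572 / 4 = 0.248 nm.

0.248 nm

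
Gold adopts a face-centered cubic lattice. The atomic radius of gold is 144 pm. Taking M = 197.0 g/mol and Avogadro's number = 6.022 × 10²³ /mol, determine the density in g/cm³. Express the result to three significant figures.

In an FCC lattice, atoms touch along the face diagonal, so √2·a = 4r, giving a = 407.3 pm = 4.073 × 10^-8 cm.
With Z = 4, ρ = Z·M/(N_A·a³) = 4 × 197.0 / (6.022 × 10²³ × 6.757 × 10^-23) = 19.37 g/cm³.

19.4 g/cm³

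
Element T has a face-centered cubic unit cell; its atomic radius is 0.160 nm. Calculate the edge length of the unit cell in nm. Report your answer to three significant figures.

In an FCC lattice, atoms touch along the face diagonal, so √2·a = 4r.
a = 4r/√2 = 4 × 0.160 / 1.4142 = 0.453 nm.

0.453 nm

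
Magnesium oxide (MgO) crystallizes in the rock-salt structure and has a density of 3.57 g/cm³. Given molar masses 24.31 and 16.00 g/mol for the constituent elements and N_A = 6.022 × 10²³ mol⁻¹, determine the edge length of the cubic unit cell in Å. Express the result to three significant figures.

M(MgO) = 40.31 g/mol; Z = 4 formula units per cell.
a³ = Z·M/(N_A·ρ) = 4 × 40.31 / (6.022 × 10²³ × 3.57) = 7.500 × 10^-23 cm³, so a = 4.217 × 10^-8 cm = 4.22 Å.

4.22 Å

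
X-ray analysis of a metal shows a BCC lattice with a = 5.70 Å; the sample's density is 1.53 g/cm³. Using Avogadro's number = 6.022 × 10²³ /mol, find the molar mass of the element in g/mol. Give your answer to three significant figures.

A BCC cell has Z = 2 atoms; a = 5.700 × 10^-8 cm.
M = ρ·N_A·a³/Z = 1.53 × 6.022 × 10²³ × 1.852 × 10^-22 / 2 = 85.3 g/mol.

85.3 g/mol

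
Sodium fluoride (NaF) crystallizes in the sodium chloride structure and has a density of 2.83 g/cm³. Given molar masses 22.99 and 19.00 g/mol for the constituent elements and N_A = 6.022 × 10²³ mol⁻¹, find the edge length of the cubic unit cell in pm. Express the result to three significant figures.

462 pm

M(NaF) = 41.99 g/mol; Z = 4 formula units per cell.
a³ = Z·M/(N_A·ρ) = 4 × 41.99 / (6.022 × 10²³ × 2.83) = 9.856 × 10^-23 cm³, so a = 4.619 × 10^-8 cm = 462 pm.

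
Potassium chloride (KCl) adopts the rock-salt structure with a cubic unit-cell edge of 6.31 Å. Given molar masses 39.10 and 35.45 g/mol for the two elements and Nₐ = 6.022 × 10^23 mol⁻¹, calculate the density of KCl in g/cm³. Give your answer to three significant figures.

1.97 g/cm³

The rock-salt structure contains Z = 4 formula units per cell; M(KCl) = 39.10 + 35.45 = 74.55 g/mol.
a³ = (6.310 × 10^-8 cm)³ = 2.512 × 10^-22 cm³.
ρ = 4 × 74.55 / (6.022 × 10²³ × 2.512 × 10^-22) = 1.971 g/cm³.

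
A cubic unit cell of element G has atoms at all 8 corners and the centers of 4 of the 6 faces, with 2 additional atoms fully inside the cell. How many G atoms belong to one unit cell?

Corner atoms are shared by 8 cells (1/8 each), face atoms by 2 (1/2 each), interior atoms are unshared.
Net atoms = 8 × 1/8 + 4 × 1/2 + 2 = 1 + 2 + 2 = 5.

5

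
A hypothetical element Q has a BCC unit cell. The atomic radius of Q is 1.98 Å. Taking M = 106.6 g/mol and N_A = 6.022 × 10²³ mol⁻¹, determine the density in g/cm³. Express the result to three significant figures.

In a BCC lattice, atoms touch along the body diagonal, so √3·a = 4r, giving a = 4.573 Å = 4.573 × 10^-8 cm.
With Z = 2, ρ = Z·M/(N_A·a³) = 2 × 106.6 / (6.022 × 10²³ × 9.561 × 10^-23) = 3.703 g/cm³.

3.70 g/cm³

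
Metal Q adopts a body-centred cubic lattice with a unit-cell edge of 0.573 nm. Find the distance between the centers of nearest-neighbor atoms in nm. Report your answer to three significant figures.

In a BCC structure, atoms touch along the body diagonal, so √3·a = 4r; the nearest-neighbor distance equals 2r = 0.8660·a.
d = 0.8660 × 0.573 = 0.496 nm.

0.496 nm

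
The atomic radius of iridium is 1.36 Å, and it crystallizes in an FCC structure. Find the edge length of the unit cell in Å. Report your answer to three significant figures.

3.85 Å

In an FCC lattice, atoms touch along the face diagonal, so √2·a = 4r.
a = 4r/√2 = 4 × 1.36 / 1.4142 = 3.85 Å.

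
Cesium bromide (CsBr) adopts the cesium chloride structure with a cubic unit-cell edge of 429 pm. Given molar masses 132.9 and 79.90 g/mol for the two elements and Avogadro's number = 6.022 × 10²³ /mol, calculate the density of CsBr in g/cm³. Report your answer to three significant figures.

4.48 g/cm³

The cesium chloride structure contains Z = 1 formula unit per cell; M(CsBr) = 132.9 + 79.90 = 212.8 g/mol.
a³ = (4.290 × 10^-8 cm)³ = 7.895 × 10^-23 cm³.
ρ = 1 × 212.8 / (6.022 × 10²³ × 7.895 × 10^-23) = 4.476 g/cm³.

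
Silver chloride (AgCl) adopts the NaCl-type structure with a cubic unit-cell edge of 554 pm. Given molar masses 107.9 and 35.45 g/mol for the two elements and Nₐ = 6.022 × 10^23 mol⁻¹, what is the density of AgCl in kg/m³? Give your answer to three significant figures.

5600 kg/m³

The NaCl-type structure contains Z = 4 formula units per cell; M(AgCl) = 107.9 + 35.45 = 143.35 g/mol.
a³ = (5.540 × 10^-8 cm)³ = 1.700 × 10^-22 cm³.
ρ = 4 × 143.35 / (6.022 × 10²³ × 1.700 × 10^-22) = 5.600 g/cm³ = 5600 kg/m³.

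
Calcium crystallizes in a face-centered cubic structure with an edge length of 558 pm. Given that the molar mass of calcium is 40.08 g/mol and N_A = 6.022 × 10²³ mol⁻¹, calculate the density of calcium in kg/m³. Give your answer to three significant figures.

An FCC unit cell contains Z = 4 atoms.
Cell volume: a³ = (558 pm)³ = (5.580 × 10^-8 cm)³ = 1.737 × 10^-22 cm³.
ρ = Z·M/(N_A·a³) = 4 × 40.08 / (6.022 × 10²³ × 1.737 × 10^-22) = 1.532 g/cm³ = 1530 kg/m³.

1530 kg/m³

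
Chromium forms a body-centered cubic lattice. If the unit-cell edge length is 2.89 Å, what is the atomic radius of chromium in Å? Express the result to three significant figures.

1.25 Å

In a BCC lattice, atoms touch along the body diagonal, so √3·a = 4r.
r = √3·a/4 = 1.7321 × 2.89 / 4 = 1.25 Å.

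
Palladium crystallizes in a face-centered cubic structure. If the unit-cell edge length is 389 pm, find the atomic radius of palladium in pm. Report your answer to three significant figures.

138 pm

In an FCC lattice, atoms touch along the face diagonal, so √2·a = 4r.
r = √2·a/4 = 1.4142 × 389 / 4 = 138 pm.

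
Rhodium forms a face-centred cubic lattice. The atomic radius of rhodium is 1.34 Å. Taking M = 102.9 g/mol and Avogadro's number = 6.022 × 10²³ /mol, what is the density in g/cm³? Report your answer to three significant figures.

In an FCC lattice, atoms touch along the face diagonal, so √2·a = 4r, giving a = 3.790 Å = 3.790 × 10^-8 cm.
With Z = 4, ρ = Z·M/(N_A·a³) = 4 × 102.9 / (6.022 × 10²³ × 5.444 × 10^-23) = 12.55 g/cm³.

12.6 g/cm³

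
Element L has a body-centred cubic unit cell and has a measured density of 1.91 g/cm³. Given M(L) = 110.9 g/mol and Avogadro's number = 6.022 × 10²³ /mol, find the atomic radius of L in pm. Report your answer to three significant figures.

For a BCC cell (Z = 2), a³ = Z·M/(N_A·ρ) = 2 × 110.9 / (6.022 × 10²³ × 1.910) = 1.928 × 10^-22 cm³, so a = 5.777 × 10^-8 cm = 577.7 pm.
Atoms touch along the body diagonal, so √3·a = 4r, so r = 0.4330 × a = 250 pm.

250 pm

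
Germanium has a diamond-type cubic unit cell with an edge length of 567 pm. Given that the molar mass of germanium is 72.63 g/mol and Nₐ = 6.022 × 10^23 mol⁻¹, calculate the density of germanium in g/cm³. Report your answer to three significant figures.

5.29 g/cm³

A diamond cubic unit cell contains Z = 8 atoms.
Cell volume: a³ = (567 pm)³ = (5.670 × 10^-8 cm)³ = 1.823 × 10^-22 cm³.
ρ = Z·M/(N_A·a³) = 8 × 72.63 / (6.022 × 10²³ × 1.823 × 10^-22) = 5.293 g/cm³.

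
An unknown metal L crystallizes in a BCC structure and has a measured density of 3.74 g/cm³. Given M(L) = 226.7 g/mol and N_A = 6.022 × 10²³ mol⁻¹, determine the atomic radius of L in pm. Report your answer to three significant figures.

For a BCC cell (Z = 2), a³ = Z·M/(N_A·ρ) = 2 × 226.7 / (6.022 × 10²³ × 3.740) = 2.013 × 10^-22 cm³, so a = 5.861 × 10^-8 cm = 586.1 pm.
Atoms touch along the body diagonal, so √3·a = 4r, so r = 0.4330 × a = 254 pm.

254 pm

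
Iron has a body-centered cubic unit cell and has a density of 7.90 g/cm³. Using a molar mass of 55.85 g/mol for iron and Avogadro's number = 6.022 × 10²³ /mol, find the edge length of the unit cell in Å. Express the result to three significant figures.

2.86 Å

With Z = 2 atoms per BCC cell, a³ = Z·M/(N_A·ρ) = 2 × 55.85 / (6.022 × 10²³ × 7.900 g/cm³) = 2.348 × 10^-23 cm³.
a = (2.348 × 10^-23)^(1/3) = 2.863 × 10^-8 cm = 2.86 Å.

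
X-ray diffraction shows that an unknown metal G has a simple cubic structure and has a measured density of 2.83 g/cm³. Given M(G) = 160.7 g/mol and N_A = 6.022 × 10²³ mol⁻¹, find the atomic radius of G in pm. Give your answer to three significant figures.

For a simple cubic cell (Z = 1), a³ = Z·M/(N_A·ρ) = 1 × 160.7 / (6.022 × 10²³ × 2.830) = 9.430 × 10^-23 cm³, so a = 4.552 × 10^-8 cm = 455.2 pm.
Atoms touch along the cell edge, so a = 2r, so r = 0.5000 × a = 228 pm.

228 pm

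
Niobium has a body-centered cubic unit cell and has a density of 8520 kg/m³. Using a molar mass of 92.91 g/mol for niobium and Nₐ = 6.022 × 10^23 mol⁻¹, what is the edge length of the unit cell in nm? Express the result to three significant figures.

With Z = 2 atoms per BCC cell, a³ = Z·M/(N_A·ρ) = 2 × 92.91 / (6.022 × 10²³ × 8.520 g/cm³) = 3.622 × 10^-23 cm³.
a = (3.622 × 10^-23)^(1/3) = 3.309 × 10^-8 cm = 0.331 nm.

0.331 nm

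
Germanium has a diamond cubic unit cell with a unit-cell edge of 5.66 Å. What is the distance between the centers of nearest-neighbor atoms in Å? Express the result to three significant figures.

2.45 Å

In a diamond cubic structure, nearest neighbors lie along the body diagonal with √3·a = 8r; the nearest-neighbor distance equals 2r = 0.4330·a.
d = 0.4330 × 5.66 = 2.45 Å.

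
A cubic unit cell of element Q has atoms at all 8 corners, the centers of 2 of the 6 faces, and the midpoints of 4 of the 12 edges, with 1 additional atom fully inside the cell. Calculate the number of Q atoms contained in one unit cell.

4

Corner atoms are shared by 8 cells (1/8 each), face atoms by 2 (1/2 each), edge atoms by 4 (1/4 each), interior atoms are unshared.
Net atoms = 8 × 1/8 + 2 × 1/2 + 4 × 1/4 + 1 = 1 + 1 + 1 + 1 = 4.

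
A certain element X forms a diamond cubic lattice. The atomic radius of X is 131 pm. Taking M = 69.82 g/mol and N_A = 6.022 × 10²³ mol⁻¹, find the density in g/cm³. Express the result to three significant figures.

In a diamond cubic lattice, nearest neighbors lie along the body diagonal with √3·a = 8r, giving a = 605.1 pm = 6.051 × 10^-8 cm.
With Z = 8, ρ = Z·M/(N_A·a³) = 8 × 69.82 / (6.022 × 10²³ × 2.215 × 10^-22) = 4.187 g/cm³.

4.19 g/cm³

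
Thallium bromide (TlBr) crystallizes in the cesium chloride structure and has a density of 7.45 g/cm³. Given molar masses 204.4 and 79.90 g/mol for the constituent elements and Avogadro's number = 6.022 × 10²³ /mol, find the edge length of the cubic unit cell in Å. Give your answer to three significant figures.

3.99 Å

M(TlBr) = 284.3 g/mol; Z = 1 formula unit per cell.
a³ = Z·M/(N_A·ρ) = 1 × 284.3 / (6.022 × 10²³ × 7.45) = 6.337 × 10^-23 cm³, so a = 3.987 × 10^-8 cm = 3.99 Å.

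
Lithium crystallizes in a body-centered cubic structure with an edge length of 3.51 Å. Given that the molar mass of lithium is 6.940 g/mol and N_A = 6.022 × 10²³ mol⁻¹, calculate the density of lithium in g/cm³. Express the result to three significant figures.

0.533 g/cm³

A BCC unit cell contains Z = 2 atoms.
Cell volume: a³ = (3.51 Å)³ = (3.510 × 10^-8 cm)³ = 4.324 × 10^-23 cm³.
ρ = Z·M/(N_A·a³) = 2 × 6.940 / (6.022 × 10²³ × 4.324 × 10^-23) = 0.5330 g/cm³.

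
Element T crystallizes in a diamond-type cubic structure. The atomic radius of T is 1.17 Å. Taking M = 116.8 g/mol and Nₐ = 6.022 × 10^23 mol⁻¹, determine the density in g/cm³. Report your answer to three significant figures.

9.83 g/cm³

In a diamond cubic lattice, nearest neighbors lie along the body diagonal with √3·a = 8r, giving a = 5.404 Å = 5.404 × 10^-8 cm.
With Z = 8, ρ = Z·M/(N_A·a³) = 8 × 116.8 / (6.022 × 10²³ × 1.578 × 10^-22) = 9.832 g/cm³.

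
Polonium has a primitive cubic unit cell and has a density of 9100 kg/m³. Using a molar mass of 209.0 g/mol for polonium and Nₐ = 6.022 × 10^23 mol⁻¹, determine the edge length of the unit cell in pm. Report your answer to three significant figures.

337 pm

With Z = 1 atom per simple cubic cell, a³ = Z·M/(N_A·ρ) = 1 × 209.0 / (6.022 × 10²³ × 9.100 g/cm³) = 3.814 × 10^-23 cm³.
a = (3.814 × 10^-23)^(1/3) = 3.366 × 10^-8 cm = 337 pm.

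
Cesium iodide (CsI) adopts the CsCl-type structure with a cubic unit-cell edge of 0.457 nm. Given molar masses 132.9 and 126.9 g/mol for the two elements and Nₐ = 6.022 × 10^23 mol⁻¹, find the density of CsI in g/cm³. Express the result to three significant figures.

4.52 g/cm³

The CsCl-type structure contains Z = 1 formula unit per cell; M(CsI) = 132.9 + 126.9 = 259.8 g/mol.
a³ = (4.570 × 10^-8 cm)³ = 9.544 × 10^-23 cm³.
ρ = 1 × 259.8 / (6.022 × 10²³ × 9.544 × 10^-23) = 4.520 g/cm³.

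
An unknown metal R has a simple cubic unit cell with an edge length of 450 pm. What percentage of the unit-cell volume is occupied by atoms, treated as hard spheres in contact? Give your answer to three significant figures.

52.4%

In a simple cubic lattice atoms touch along the cell edge, so a = 2r, so r = 0.5000a = 225.0 pm.
Packing fraction = Z·(4/3)πr³ / a³ = 1 × (4/3)π × (225.0)³ / (450)³ = 0.5236 = 52.4%.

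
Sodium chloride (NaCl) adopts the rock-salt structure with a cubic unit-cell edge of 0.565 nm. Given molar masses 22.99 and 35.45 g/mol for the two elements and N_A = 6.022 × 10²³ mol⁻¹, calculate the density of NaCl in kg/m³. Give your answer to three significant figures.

The rock-salt structure contains Z = 4 formula units per cell; M(NaCl) = 22.99 + 35.45 = 58.44 g/mol.
a³ = (5.650 × 10^-8 cm)³ = 1.804 × 10^-22 cm³.
ρ = 4 × 58.44 / (6.022 × 10²³ × 1.804 × 10^-22) = 2.152 g/cm³ = 2150 kg/m³.

2150 kg/m³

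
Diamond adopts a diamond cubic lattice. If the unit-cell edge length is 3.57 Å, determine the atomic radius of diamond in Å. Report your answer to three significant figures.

In a diamond cubic lattice, nearest neighbors lie along the body diagonal with √3·a = 8r.
r = √3·a/8 = 1.7321 × 3.57 / 8 = 0.773 Å.

0.773 Å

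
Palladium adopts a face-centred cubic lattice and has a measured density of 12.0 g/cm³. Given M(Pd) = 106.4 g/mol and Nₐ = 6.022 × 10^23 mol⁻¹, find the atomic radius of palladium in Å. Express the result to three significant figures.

For an FCC cell (Z = 4), a³ = Z·M/(N_A·ρ) = 4 × 106.4 / (6.022 × 10²³ × 12.00) = 5.890 × 10^-23 cm³, so a = 3.891 × 10^-8 cm = 3.891 Å.
Atoms touch along the face diagonal, so √2·a = 4r, so r = 0.3536 × a = 1.38 Å.

1.38 Å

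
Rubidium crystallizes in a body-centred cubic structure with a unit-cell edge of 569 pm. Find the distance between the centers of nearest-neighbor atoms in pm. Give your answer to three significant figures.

493 pm

In a BCC structure, atoms touch along the body diagonal, so √3·a = 4r; the nearest-neighbor distance equals 2r = 0.8660·a.
d = 0.8660 × 569 = 493 pm.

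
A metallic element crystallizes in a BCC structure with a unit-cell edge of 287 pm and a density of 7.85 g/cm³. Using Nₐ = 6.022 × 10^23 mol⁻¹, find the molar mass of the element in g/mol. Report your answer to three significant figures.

A BCC cell has Z = 2 atoms; a = 2.870 × 10^-8 cm.
M = ρ·N_A·a³/Z = 7.85 × 6.022 × 10²³ × 2.364 × 10^-23 / 2 = 55.9 g/mol.

55.9 g/mol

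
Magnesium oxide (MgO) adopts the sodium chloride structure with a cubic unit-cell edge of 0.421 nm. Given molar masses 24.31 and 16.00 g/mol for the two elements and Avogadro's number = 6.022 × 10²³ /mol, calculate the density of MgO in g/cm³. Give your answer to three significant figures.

The sodium chloride structure contains Z = 4 formula units per cell; M(MgO) = 24.31 + 16.00 = 40.31 g/mol.
a³ = (4.210 × 10^-8 cm)³ = 7.462 × 10^-23 cm³.
ρ = 4 × 40.31 / (6.022 × 10²³ × 7.462 × 10^-23) = 3.588 g/cm³.

3.59 g/cm³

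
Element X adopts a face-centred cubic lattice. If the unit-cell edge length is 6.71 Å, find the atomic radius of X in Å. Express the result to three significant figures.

In an FCC lattice, atoms touch along the face diagonal, so √2·a = 4r.
r = √2·a/4 = 1.4142 × 6.71 / 4 = 2.37 Å.

2.37 Å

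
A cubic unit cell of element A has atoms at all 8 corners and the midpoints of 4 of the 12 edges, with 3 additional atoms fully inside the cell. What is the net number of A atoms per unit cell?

5

Corner atoms are shared by 8 cells (1/8 each), edge atoms by 4 (1/4 each), interior atoms are unshared.
Net atoms = 8 × 1/8 + 4 × 1/4 + 3 = 1 + 1 + 3 = 5.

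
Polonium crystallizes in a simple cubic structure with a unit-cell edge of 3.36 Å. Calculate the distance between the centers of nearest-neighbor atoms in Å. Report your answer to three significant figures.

3.36 Å

In a simple cubic structure, atoms touch along the cell edge, so a = 2r; the nearest-neighbor distance equals 2r = 1.000·a.
d = 1.000 × 3.36 = 3.36 Å.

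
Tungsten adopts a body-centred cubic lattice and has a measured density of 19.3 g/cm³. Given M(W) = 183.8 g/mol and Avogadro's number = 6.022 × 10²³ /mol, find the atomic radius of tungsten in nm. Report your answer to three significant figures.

0.137 nm

For a BCC cell (Z = 2), a³ = Z·M/(N_A·ρ) = 2 × 183.8 / (6.022 × 10²³ × 19.30) = 3.163 × 10^-23 cm³, so a = 3.162 × 10^-8 cm = 0.3162 nm.
Atoms touch along the body diagonal, so √3·a = 4r, so r = 0.4330 × a = 0.137 nm.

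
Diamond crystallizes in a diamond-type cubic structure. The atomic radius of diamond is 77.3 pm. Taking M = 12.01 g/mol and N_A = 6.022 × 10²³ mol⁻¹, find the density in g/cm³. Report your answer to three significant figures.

In a diamond cubic lattice, nearest neighbors lie along the body diagonal with √3·a = 8r, giving a = 357.0 pm = 3.570 × 10^-8 cm.
With Z = 8, ρ = Z·M/(N_A·a³) = 8 × 12.01 / (6.022 × 10²³ × 4.551 × 10^-23) = 3.506 g/cm³.

3.51 g/cm³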